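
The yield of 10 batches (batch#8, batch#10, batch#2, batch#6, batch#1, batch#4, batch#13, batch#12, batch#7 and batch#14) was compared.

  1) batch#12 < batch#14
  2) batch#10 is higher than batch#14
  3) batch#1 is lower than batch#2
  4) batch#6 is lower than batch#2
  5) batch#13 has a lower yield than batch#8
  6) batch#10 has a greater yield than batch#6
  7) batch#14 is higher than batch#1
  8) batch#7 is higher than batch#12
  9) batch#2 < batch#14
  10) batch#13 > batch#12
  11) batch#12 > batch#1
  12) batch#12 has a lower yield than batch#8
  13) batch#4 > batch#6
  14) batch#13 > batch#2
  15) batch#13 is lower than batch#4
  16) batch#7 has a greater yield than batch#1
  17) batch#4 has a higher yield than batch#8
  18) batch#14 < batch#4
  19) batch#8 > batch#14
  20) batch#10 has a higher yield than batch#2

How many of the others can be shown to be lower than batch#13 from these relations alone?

Directly below batch#13: batch#2, batch#12.
One step further: batch#6, batch#1 (4 so far).
Nothing else is reachable below batch#13; 4 in all.

4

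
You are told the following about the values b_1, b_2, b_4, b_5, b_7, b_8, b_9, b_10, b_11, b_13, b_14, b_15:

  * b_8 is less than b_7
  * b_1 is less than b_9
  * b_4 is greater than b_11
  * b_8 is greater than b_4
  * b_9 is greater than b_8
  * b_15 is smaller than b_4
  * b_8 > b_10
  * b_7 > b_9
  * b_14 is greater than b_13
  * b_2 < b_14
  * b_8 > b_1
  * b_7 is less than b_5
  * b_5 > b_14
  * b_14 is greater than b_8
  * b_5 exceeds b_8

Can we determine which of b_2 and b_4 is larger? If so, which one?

Following every chain through b_4: above b_4 we get b_8, b_9, b_14, b_7, b_5; below b_4 we get b_11, b_15.
b_2 is not reached, and no chain runs the other way from b_2 to b_4.
So the given relations leave the order of b_4 and b_2 undetermined.

undetermined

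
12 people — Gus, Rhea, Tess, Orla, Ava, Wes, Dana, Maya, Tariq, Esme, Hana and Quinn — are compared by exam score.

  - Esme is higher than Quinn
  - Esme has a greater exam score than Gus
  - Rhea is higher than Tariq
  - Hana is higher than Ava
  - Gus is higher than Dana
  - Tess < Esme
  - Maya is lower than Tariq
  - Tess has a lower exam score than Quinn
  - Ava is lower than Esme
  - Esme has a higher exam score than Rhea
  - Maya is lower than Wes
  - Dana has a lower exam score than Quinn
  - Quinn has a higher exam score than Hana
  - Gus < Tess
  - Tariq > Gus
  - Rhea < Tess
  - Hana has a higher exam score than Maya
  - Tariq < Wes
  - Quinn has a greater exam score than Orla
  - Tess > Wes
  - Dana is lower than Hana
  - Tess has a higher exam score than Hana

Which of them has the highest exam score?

Ava is not greatest since Ava < Esme; Dana is not greatest since Dana < Gus; Gus is not greatest since Gus < Tariq; Maya is not greatest since Maya < Hana; Hana is not greatest since Hana < Tess; Tariq is not greatest since Tariq < Wes; Rhea is not greatest since Rhea < Esme; Wes is not greatest since Wes < Tess; Orla is not greatest since Orla < Quinn; Tess is not greatest since Tess < Esme; Quinn is not greatest since Quinn < Esme.
Only Esme has nothing above it, so Esme is the highest exam score.

Esme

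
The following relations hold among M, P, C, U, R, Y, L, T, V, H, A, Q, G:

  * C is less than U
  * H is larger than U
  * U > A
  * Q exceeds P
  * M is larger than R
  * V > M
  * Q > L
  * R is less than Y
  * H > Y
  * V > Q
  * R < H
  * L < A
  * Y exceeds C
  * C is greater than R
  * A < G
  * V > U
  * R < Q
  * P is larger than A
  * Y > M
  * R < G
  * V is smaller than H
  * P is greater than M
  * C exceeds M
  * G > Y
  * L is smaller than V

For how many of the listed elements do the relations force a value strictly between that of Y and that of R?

Chaining upward from R reaches: M, C, P, Q, G, U, V, H.
Chaining downward from Y reaches: M, C.
Strictly between R and Y are those in both lists: M, C — 2 elements.

2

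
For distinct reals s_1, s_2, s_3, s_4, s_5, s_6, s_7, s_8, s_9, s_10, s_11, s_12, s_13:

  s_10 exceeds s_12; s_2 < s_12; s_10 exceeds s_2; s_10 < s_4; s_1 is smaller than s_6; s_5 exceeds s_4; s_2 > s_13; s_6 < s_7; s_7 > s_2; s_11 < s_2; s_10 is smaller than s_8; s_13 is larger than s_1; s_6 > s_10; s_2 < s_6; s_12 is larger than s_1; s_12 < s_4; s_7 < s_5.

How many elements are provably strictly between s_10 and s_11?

The relations place s_11 below s_10. An element lies strictly between them when it is forced above s_11 and also forced below s_10.
Above s_11: {s_2, s_12, s_6, s_8, s_4, s_7, s_5}. Below s_10: {s_1, s_13, s_2, s_12}.
Intersection: {s_2, s_12} — 2.

2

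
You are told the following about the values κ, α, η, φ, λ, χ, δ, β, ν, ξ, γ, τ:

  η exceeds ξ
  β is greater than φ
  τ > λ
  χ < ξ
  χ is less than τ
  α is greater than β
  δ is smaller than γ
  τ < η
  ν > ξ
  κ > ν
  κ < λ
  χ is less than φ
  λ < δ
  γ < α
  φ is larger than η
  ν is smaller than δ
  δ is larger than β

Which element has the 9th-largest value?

Piecing the relations together gives one ordering: χ < ξ < ν < κ < λ < τ < η < φ < β < δ < γ < α.
Counting 9 from the largest end gives κ.

κ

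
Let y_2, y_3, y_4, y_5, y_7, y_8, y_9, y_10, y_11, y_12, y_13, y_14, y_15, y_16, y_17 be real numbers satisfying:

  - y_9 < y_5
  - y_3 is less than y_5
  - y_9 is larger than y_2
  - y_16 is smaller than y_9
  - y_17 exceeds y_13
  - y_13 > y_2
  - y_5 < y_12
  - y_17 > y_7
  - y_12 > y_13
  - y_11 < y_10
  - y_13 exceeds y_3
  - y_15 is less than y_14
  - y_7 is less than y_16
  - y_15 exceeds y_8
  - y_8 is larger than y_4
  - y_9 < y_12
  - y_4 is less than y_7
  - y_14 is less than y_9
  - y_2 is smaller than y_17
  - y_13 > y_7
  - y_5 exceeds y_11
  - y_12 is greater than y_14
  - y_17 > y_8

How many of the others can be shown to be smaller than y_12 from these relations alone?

The elements the relations force below y_12 are y_4, y_8, y_15, y_7, y_3, y_11, y_2, y_16, y_14, y_9, y_13, y_5 — no chain reaches any other.
That is 12.

12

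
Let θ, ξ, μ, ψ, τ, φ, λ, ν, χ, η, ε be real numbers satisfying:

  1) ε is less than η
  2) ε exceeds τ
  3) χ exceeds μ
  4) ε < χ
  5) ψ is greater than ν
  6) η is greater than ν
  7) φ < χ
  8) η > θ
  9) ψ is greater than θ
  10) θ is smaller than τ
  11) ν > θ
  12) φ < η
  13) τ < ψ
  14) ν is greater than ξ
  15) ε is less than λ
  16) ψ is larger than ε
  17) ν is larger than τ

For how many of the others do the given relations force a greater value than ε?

4

The elements the relations force above ε are χ, λ, ψ, η — no chain reaches any other.
That is 4.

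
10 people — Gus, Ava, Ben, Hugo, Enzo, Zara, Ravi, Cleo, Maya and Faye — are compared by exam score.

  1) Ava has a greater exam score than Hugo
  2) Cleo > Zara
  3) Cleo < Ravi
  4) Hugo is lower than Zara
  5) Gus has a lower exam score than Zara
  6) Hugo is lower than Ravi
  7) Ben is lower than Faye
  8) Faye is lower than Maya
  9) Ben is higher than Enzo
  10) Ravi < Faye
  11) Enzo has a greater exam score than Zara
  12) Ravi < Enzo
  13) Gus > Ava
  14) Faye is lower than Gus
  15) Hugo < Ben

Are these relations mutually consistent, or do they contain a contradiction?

inconsistent

We have Faye < Gus stated directly, yet also Gus < Zara < Cleo < Ravi < Enzo < Ben < Faye by chaining the others — so Gus < Faye. Contradiction.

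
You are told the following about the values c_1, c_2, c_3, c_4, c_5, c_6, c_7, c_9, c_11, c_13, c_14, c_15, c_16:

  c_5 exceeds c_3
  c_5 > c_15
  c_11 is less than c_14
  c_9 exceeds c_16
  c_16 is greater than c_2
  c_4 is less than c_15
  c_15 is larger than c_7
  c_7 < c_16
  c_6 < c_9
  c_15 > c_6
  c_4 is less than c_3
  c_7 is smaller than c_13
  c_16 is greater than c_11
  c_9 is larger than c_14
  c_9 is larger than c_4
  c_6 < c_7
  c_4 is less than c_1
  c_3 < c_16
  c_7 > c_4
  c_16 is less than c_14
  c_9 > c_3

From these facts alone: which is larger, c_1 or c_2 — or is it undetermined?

undetermined

Following every chain through c_2: above c_2 we get c_16, c_14, c_9.
c_1 is not reached, and no chain runs the other way from c_1 to c_2.
So the given relations leave the order of c_2 and c_1 undetermined.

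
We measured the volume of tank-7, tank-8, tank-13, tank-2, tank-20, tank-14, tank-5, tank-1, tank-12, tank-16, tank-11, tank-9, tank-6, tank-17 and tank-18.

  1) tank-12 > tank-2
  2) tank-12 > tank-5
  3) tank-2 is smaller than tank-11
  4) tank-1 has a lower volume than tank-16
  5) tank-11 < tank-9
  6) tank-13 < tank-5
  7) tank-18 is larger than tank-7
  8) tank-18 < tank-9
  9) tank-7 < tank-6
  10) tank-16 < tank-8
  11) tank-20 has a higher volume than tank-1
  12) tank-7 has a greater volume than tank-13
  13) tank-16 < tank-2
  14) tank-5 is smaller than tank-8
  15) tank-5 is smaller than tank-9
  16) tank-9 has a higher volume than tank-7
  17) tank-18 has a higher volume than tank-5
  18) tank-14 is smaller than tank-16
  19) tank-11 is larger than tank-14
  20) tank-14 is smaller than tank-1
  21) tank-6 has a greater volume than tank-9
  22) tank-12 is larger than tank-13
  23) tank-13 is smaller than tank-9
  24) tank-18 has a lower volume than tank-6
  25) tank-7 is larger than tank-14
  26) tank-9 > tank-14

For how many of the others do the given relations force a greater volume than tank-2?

From tank-2 the given relations immediately reach tank-11, tank-12.
From those, tank-9 — 3 in total.
From those, tank-6 — 4 in total.
Nothing else is reachable above tank-2; 4 in all.

4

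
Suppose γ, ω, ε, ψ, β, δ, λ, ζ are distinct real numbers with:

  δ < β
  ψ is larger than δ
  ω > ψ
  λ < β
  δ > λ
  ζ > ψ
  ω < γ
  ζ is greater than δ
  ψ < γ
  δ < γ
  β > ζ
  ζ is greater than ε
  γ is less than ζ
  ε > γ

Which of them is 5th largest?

ω

Chaining the given pairs: λ < δ < ψ < ω < γ < ε < ζ < β.
The 5th largest is ω.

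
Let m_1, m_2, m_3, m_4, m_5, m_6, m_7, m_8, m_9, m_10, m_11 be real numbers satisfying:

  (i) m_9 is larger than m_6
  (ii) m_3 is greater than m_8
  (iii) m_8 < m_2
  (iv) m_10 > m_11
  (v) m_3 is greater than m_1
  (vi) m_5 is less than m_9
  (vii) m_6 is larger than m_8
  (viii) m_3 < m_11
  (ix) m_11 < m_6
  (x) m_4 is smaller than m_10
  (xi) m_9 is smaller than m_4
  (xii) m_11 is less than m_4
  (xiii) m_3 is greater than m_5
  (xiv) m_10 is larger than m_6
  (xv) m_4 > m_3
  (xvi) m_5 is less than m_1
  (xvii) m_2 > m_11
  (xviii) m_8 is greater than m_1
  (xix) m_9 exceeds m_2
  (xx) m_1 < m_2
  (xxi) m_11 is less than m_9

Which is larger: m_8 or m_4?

Chaining the given relations: m_8 < m_3 < m_11 < m_2 < m_9 < m_4.
So m_8 < m_4; m_4 is the larger of the two.

m_4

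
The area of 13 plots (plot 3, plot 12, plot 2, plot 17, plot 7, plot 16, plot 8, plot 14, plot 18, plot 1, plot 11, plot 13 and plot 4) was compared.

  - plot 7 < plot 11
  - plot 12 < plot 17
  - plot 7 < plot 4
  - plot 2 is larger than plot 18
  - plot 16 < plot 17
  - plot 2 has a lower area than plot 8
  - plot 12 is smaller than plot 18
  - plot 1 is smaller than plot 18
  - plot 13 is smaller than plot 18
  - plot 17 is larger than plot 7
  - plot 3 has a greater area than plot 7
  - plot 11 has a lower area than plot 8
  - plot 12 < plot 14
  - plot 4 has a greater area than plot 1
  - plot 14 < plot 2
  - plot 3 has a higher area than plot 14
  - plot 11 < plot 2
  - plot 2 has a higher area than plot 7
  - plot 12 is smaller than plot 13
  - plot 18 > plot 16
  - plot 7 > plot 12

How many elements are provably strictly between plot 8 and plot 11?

The relations place plot 11 below plot 8. An element lies strictly between them when it is forced above plot 11 and also forced below plot 8.
Above plot 11: {plot 2}. Below plot 8: {plot 12, plot 13, plot 1, plot 7, plot 14, plot 16, plot 18, plot 2}.
Intersection: {plot 2} — 1.

1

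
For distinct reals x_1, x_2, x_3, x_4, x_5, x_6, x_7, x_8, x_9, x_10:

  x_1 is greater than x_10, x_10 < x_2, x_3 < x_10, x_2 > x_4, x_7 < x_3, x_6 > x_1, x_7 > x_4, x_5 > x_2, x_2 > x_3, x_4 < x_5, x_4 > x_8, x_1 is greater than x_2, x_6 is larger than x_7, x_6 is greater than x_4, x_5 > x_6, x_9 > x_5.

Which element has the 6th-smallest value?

x_2

Piecing the relations together gives one ordering: x_8 < x_4 < x_7 < x_3 < x_10 < x_2 < x_1 < x_6 < x_5 < x_9.
The 6th smallest is x_2.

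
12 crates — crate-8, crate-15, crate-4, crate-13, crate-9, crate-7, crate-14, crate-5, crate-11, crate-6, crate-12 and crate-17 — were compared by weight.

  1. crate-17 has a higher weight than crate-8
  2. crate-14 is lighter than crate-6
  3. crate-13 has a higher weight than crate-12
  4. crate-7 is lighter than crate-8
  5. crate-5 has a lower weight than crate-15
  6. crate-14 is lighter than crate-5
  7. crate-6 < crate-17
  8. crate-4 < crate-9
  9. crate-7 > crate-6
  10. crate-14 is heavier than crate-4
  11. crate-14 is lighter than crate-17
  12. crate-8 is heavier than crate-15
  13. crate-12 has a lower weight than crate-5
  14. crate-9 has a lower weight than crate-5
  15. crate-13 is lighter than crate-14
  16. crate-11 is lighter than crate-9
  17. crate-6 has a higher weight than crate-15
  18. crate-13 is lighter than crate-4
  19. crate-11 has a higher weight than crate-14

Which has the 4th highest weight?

The consecutive relations fix a unique order: crate-12 < crate-13 < crate-4 < crate-14 < crate-11 < crate-9 < crate-5 < crate-15 < crate-6 < crate-7 < crate-8 < crate-17.
Counting 4 from the largest end gives crate-6.

crate-6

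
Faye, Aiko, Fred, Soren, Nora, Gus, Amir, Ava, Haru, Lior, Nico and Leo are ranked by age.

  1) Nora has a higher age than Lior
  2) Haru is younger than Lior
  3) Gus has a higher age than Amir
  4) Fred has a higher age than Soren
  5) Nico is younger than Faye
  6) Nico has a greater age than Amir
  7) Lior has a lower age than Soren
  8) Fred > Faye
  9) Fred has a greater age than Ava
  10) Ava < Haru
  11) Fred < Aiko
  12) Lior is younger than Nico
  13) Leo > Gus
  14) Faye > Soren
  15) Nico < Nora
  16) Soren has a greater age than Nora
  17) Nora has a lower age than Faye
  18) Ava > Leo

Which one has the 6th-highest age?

Nico

Chaining the given pairs: Amir < Gus < Leo < Ava < Haru < Lior < Nico < Nora < Soren < Faye < Fred < Aiko.
Counting 6 from the largest end gives Nico.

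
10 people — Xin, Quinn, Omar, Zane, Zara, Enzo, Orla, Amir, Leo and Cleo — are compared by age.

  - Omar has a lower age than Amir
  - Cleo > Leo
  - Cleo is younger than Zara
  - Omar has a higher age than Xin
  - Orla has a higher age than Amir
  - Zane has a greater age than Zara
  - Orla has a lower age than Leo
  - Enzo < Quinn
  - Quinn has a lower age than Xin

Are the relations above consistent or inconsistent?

Every relation is compatible with Enzo < Quinn < Xin < Omar < Amir < Orla < Leo < Cleo < Zara < Zane; the set is consistent.

consistent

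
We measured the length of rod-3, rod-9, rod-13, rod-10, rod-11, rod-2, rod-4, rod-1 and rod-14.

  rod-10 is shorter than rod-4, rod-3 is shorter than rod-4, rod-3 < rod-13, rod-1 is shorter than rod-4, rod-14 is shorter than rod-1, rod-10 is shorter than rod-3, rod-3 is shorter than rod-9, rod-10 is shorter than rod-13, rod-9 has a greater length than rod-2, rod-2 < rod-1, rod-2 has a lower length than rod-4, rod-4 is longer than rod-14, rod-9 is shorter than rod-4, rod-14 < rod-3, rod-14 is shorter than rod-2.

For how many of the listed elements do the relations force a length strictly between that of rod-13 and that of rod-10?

1

Chaining upward from rod-10 reaches: rod-3, rod-9, rod-4.
Chaining downward from rod-13 reaches: rod-14, rod-3.
Strictly between rod-10 and rod-13 are those in both lists: rod-3 — 1 element.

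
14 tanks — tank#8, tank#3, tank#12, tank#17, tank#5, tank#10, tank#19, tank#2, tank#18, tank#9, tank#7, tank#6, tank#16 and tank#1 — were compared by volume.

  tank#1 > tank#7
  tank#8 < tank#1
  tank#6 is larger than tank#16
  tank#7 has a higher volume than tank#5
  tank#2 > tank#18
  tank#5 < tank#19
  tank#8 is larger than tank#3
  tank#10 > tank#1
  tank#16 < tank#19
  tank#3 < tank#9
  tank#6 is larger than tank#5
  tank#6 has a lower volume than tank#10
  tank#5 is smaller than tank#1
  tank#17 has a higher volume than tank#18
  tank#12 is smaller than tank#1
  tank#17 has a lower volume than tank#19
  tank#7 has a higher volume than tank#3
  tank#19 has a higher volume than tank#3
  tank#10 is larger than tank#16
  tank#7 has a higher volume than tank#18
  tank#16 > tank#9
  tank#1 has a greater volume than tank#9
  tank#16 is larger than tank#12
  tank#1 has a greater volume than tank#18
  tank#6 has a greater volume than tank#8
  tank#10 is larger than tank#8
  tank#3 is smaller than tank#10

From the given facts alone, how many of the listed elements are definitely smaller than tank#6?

Directly below tank#6: tank#5, tank#16, tank#8.
One step further: tank#3, tank#9, tank#12 (6 so far).
Nothing else is reachable below tank#6; 6 in all.

6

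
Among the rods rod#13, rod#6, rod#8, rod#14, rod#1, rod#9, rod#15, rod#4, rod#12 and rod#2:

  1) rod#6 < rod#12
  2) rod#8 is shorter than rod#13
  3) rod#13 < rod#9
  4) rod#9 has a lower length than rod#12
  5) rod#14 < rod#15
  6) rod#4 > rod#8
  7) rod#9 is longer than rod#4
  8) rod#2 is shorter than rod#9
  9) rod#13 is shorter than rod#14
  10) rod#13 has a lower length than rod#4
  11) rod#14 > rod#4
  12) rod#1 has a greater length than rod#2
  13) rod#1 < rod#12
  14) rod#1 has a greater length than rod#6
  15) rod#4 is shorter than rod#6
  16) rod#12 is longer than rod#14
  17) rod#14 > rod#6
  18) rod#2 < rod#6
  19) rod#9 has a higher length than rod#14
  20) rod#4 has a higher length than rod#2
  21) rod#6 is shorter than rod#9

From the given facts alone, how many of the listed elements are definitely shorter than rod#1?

The elements the relations force below rod#1 are rod#8, rod#13, rod#2, rod#4, rod#6 — no chain reaches any other.
That is 5.

5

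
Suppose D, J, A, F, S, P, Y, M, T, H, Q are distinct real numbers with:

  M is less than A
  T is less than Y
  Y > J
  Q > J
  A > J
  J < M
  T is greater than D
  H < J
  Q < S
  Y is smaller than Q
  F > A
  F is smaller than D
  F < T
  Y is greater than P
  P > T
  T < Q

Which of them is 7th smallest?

Chaining the given pairs: H < J < M < A < F < D < T < P < Y < Q < S.
Counting 7 from the smallest end gives T.

T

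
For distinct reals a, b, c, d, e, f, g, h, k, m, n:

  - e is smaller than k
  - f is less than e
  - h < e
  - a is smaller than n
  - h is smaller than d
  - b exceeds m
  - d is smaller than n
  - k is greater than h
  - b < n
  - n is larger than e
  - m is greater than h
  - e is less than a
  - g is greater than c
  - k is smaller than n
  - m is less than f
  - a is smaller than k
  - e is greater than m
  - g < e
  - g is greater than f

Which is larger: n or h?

n

h < m and m < f give h < f.
Then f < g extends the chain to g.
With g < e: h < m < f < g < e.
With e < k: h < m < f < g < e < k.
With k < n: h < m < f < g < e < k < n.
So h < n; n is the larger of the two.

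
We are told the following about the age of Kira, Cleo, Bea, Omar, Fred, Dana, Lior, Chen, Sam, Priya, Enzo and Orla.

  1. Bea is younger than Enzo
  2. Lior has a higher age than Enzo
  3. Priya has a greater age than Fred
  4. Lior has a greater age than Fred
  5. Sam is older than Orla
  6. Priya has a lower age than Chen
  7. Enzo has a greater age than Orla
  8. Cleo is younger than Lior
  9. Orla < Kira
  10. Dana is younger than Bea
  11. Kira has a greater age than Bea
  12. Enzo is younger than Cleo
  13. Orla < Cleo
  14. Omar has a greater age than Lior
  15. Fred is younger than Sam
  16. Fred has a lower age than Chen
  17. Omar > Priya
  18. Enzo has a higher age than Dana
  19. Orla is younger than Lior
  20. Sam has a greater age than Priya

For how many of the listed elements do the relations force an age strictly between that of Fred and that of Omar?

The relations place Fred below Omar. An element lies strictly between them when it is forced above Fred and also forced below Omar.
Above Fred: {Priya, Lior, Chen, Sam}. Below Omar: {Orla, Priya, Dana, Bea, Enzo, Cleo, Lior}.
Intersection: {Priya, Lior} — 2.

2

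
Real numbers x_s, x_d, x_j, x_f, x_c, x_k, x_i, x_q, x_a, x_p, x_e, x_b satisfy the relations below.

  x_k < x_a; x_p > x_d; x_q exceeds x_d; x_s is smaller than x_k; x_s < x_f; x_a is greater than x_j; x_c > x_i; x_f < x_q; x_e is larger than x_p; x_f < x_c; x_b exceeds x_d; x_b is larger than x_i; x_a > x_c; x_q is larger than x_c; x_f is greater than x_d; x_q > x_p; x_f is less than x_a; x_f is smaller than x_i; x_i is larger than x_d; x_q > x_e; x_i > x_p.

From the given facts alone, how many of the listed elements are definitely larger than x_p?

From x_p the given relations immediately reach x_i, x_e, x_q.
From those, x_b, x_c — 5 in total.
From those, x_a — 6 in total.
No other element is forced above x_p by the given relations, so the count is 6.

6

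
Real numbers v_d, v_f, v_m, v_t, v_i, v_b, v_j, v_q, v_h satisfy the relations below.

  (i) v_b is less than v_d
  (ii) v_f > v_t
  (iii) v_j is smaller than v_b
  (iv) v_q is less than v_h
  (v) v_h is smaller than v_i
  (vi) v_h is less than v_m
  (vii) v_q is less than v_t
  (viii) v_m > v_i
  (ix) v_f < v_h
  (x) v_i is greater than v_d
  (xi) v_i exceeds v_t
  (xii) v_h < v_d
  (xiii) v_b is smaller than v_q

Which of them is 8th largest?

v_b

The consecutive relations fix a unique order: v_j < v_b < v_q < v_t < v_f < v_h < v_d < v_i < v_m.
The 8th largest is v_b.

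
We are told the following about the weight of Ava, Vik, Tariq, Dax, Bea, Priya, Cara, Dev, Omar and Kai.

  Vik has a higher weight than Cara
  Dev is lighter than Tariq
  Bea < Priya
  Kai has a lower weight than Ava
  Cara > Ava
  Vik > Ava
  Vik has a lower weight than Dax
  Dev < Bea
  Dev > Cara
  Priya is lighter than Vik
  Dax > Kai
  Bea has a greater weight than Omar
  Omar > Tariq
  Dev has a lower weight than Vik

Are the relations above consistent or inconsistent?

Every relation is compatible with Kai < Ava < Cara < Dev < Tariq < Omar < Bea < Priya < Vik < Dax; the set is consistent.

consistent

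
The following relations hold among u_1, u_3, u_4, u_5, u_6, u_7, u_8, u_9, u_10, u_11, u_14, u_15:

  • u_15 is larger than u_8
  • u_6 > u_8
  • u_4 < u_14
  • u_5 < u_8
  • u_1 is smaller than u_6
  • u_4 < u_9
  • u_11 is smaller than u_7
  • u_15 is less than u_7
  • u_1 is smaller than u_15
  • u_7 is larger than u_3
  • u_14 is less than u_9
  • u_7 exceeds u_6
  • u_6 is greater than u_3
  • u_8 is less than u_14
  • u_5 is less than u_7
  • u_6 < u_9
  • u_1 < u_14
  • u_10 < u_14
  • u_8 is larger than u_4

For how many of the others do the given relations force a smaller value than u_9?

Directly below u_9: u_4, u_14, u_6.
One step further: u_3, u_10, u_1, u_8 (7 so far).
One step further: u_5 (8 so far).
No other element is forced below u_9 by the given relations, so the count is 8.

8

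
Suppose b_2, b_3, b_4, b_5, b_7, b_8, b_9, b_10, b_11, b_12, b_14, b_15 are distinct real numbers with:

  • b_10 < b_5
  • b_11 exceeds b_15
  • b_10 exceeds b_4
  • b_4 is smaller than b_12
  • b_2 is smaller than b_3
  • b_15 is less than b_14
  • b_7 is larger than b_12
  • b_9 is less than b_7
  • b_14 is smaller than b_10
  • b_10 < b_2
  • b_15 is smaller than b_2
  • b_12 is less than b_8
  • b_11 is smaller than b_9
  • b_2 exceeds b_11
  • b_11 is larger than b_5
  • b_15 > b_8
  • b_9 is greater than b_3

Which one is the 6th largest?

b_5

The consecutive relations fix a unique order: b_4 < b_12 < b_8 < b_15 < b_14 < b_10 < b_5 < b_11 < b_2 < b_3 < b_9 < b_7.
Counting 6 from the largest end gives b_5.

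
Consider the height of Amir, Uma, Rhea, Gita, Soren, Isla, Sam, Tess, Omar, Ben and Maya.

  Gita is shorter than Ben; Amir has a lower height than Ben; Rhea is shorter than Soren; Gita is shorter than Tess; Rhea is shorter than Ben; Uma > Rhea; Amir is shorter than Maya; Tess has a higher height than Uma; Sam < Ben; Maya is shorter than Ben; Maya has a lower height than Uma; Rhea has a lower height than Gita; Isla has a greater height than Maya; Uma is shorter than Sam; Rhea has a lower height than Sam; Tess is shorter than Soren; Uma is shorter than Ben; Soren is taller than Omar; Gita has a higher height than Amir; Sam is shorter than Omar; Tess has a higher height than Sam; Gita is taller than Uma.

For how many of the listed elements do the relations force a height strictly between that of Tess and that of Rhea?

3

Chaining upward from Rhea reaches: Uma, Sam, Gita, Omar, Ben, Soren.
Chaining downward from Tess reaches: Amir, Maya, Uma, Sam, Gita.
Strictly between Rhea and Tess are those in both lists: Uma, Sam, Gita — 3 elements.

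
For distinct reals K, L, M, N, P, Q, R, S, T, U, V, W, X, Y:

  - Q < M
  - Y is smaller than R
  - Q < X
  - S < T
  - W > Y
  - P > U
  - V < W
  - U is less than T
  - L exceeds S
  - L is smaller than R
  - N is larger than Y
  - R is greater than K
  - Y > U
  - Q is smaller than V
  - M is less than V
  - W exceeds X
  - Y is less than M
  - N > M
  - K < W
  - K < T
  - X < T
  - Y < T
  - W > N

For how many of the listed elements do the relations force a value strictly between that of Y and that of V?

1

Chaining upward from Y reaches: M, T, N, W, R.
Chaining downward from V reaches: Q, U, M.
Strictly between Y and V are those in both lists: M — 1 element.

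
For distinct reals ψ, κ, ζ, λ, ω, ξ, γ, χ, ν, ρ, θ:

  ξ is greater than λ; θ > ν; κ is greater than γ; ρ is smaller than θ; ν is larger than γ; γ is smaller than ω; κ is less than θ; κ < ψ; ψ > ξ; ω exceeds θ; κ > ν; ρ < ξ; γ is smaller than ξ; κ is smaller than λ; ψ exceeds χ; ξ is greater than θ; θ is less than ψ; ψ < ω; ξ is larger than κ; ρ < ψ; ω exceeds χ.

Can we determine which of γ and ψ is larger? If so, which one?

ψ

Following the relations from γ: γ < ν < κ < λ < ξ < ψ.
So ψ is larger.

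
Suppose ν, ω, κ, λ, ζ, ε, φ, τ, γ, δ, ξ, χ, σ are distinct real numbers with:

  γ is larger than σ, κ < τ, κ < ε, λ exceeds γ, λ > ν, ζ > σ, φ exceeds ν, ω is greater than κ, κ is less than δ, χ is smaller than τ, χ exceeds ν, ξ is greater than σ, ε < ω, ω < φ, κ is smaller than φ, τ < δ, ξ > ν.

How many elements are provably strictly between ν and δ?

Chaining upward from ν reaches: ξ, χ, τ, φ, λ.
Chaining downward from δ reaches: χ, κ, τ.
Strictly between ν and δ are those in both lists: χ, τ — 2 elements.

2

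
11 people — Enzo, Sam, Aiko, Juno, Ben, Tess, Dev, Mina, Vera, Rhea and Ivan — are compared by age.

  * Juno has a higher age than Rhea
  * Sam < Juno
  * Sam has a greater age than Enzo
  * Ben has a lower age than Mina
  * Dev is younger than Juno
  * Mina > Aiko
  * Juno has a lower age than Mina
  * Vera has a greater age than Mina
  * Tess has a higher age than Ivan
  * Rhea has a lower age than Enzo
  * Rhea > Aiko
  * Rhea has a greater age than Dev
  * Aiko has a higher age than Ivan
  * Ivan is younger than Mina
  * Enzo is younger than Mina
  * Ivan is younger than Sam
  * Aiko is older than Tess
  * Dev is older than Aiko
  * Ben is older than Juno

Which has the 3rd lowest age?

Aiko

Chaining the given pairs: Ivan < Tess < Aiko < Dev < Rhea < Enzo < Sam < Juno < Ben < Mina < Vera.
Counting 3 from the smallest end gives Aiko.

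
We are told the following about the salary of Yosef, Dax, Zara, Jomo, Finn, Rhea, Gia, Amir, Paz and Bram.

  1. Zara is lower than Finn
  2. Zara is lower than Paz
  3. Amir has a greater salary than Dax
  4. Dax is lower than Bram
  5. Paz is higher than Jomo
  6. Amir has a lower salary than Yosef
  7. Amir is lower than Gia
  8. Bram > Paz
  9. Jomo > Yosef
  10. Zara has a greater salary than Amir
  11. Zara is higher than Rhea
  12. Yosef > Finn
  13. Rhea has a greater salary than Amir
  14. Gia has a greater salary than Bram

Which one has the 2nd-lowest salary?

Amir

The consecutive relations fix a unique order: Dax < Amir < Rhea < Zara < Finn < Yosef < Jomo < Paz < Bram < Gia.
The 2nd smallest is Amir.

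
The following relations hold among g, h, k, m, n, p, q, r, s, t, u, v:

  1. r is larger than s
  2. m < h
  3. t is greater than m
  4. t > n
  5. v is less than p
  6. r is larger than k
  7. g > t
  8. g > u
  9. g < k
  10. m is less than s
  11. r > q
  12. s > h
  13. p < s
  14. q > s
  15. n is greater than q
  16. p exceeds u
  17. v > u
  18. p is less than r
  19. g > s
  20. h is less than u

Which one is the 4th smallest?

The consecutive relations fix a unique order: m < h < u < v < p < s < q < n < t < g < k < r.
The 4th smallest is v.

v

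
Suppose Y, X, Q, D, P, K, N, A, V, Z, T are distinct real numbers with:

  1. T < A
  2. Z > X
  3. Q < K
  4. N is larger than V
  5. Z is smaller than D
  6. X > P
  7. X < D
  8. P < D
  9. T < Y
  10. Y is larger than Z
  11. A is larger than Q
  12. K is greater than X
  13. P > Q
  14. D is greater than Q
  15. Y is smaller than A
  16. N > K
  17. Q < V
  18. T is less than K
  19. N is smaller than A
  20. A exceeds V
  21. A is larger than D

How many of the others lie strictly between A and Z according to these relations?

Chaining upward from Z reaches: Y, D.
Chaining downward from A reaches: Q, T, P, X, V, K, N, Y, D.
Strictly between Z and A are those in both lists: Y, D — 2 elements.

2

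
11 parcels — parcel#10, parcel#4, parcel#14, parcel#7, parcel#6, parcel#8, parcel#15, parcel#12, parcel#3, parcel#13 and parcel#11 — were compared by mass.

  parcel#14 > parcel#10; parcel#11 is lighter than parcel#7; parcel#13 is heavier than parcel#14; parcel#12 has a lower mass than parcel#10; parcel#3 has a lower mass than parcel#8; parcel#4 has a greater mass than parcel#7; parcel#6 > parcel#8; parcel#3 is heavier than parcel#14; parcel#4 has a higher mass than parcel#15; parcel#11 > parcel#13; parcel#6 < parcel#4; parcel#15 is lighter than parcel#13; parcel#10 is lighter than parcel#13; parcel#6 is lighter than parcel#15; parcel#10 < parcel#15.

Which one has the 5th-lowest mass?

parcel#8

Chaining the given pairs: parcel#12 < parcel#10 < parcel#14 < parcel#3 < parcel#8 < parcel#6 < parcel#15 < parcel#13 < parcel#11 < parcel#7 < parcel#4.
Counting 5 from the smallest end gives parcel#8.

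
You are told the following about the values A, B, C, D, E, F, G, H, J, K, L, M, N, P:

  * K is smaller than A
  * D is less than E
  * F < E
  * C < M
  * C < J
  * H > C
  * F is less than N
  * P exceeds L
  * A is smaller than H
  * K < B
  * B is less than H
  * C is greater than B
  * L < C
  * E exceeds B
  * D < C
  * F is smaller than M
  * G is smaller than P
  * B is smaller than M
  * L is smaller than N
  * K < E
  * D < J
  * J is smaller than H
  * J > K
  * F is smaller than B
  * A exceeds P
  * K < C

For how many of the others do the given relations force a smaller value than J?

The elements the relations force below J are D, F, K, L, B, C — no chain reaches any other.
That is 6.

6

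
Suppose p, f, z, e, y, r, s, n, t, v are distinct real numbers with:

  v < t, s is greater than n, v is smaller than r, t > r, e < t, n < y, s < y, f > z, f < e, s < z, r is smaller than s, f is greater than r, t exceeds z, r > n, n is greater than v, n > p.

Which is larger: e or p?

e

The relevant relations are p < n; n < r; r < s; s < z; z < f; f < e.
Together: p < n < r < s < z < f < e.
So p < e; e is the larger of the two.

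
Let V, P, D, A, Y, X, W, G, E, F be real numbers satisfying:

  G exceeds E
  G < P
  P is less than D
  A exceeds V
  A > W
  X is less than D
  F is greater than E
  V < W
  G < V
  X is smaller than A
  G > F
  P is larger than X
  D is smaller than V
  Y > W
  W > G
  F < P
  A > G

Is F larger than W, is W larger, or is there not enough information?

F < G and G < P give F < P.
With P < D: F < G < P < D.
With D < V: F < G < P < D < V.
With V < W: F < G < P < D < V < W.
So W is larger.

W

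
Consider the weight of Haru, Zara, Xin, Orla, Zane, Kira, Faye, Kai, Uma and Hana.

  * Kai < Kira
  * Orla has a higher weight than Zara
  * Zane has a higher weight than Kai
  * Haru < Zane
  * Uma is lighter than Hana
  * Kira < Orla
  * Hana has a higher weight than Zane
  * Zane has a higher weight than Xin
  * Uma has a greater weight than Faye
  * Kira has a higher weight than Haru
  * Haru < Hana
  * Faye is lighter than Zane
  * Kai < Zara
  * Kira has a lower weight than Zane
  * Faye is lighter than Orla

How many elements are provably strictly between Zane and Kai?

The relations place Kai below Zane. An element lies strictly between them when it is forced above Kai and also forced below Zane.
Above Kai: {Zara, Kira, Hana, Orla}. Below Zane: {Haru, Kira, Faye, Xin}.
Intersection: {Kira} — 1.

1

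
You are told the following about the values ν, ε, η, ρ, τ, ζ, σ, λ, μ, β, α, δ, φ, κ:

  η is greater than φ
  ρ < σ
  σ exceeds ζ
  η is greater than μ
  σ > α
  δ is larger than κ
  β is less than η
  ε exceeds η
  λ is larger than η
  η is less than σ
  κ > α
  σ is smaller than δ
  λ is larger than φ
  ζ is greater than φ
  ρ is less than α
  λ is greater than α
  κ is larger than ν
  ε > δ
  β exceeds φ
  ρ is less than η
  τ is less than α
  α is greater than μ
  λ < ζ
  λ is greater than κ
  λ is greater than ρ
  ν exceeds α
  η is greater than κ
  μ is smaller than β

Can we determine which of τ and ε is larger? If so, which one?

ε

Chaining the given relations: τ < α < ν < κ < η < λ < ζ < σ < δ < ε.
So ε is larger.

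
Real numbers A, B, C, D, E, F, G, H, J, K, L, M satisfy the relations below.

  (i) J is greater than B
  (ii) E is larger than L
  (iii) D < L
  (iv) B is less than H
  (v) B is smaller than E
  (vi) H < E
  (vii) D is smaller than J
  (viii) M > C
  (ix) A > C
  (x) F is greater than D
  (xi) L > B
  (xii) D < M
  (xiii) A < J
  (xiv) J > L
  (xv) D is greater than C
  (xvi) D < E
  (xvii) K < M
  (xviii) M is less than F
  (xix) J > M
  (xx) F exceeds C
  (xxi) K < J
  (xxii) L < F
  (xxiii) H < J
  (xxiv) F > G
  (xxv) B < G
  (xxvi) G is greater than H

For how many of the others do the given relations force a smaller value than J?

8

Directly below J: B, H, K, D, A, M, L.
One step further: C (8 so far).
Nothing else is reachable below J; 8 in all.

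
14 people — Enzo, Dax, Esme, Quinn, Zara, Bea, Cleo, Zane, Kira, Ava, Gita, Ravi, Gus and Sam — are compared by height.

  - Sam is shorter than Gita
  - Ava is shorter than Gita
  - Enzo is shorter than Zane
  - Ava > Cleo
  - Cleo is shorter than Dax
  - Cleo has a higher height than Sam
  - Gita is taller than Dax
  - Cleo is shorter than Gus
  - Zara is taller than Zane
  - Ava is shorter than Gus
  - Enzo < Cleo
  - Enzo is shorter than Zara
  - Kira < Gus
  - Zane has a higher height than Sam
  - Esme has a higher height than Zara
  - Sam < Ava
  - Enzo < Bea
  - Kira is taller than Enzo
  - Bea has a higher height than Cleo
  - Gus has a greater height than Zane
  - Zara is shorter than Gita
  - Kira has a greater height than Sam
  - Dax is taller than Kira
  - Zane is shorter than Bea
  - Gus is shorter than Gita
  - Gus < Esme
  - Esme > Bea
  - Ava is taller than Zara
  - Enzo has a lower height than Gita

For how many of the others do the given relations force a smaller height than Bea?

4

The elements the relations force below Bea are Sam, Enzo, Zane, Cleo — no chain reaches any other.
That is 4.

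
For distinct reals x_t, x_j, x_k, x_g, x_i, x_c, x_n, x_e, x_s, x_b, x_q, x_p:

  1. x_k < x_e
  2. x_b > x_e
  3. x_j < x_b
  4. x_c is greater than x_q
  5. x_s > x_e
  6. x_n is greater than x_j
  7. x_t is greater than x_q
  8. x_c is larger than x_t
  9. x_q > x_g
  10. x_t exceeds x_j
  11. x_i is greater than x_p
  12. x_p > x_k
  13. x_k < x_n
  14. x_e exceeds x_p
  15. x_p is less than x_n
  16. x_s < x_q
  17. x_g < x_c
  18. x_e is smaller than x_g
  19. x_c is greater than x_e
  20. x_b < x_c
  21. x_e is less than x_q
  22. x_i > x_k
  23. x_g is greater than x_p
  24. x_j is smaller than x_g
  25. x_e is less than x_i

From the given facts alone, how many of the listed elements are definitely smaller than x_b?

4

The elements the relations force below x_b are x_j, x_k, x_p, x_e — no chain reaches any other.
That is 4.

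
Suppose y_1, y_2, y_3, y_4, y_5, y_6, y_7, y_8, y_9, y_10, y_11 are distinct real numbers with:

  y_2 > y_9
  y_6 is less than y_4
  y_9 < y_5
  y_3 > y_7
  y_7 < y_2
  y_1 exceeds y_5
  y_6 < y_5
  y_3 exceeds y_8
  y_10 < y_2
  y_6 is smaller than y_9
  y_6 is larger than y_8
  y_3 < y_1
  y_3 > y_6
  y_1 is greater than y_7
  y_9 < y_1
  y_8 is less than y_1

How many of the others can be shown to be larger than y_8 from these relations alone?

The elements the relations force above y_8 are y_6, y_4, y_9, y_5, y_3, y_2, y_1 — no chain reaches any other.
That is 7.

7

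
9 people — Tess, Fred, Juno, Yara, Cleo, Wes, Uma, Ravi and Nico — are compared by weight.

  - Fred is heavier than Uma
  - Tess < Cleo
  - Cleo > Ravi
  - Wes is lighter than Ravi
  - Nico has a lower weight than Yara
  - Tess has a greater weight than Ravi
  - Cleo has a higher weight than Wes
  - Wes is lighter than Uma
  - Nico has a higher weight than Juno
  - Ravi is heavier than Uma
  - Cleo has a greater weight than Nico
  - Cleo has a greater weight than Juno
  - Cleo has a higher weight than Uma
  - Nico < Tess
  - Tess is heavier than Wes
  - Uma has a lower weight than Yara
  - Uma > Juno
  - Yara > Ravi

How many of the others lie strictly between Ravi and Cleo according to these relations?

The relations place Ravi below Cleo. An element lies strictly between them when it is forced above Ravi and also forced below Cleo.
Above Ravi: {Yara, Tess}. Below Cleo: {Juno, Wes, Nico, Uma, Tess}.
Intersection: {Tess} — 1.

1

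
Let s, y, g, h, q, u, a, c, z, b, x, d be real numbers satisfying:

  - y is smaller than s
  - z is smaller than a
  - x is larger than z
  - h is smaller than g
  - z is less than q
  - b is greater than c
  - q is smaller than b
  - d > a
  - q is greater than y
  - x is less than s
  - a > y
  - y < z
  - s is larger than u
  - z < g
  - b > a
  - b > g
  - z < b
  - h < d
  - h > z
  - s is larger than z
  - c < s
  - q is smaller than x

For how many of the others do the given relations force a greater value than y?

The elements the relations force above y are z, h, a, g, q, b, x, s, d — no chain reaches any other.
That is 9.

9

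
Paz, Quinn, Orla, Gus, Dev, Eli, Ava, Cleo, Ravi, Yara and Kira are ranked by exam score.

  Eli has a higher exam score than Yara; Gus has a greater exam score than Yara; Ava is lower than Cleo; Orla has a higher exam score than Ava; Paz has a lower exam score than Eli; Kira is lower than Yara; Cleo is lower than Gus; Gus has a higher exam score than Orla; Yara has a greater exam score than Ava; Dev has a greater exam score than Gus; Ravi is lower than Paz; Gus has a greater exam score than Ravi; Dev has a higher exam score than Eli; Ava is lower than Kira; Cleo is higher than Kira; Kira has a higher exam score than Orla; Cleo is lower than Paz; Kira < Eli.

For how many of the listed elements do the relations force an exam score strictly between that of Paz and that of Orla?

Chaining upward from Orla reaches: Kira, Cleo, Yara, Eli, Gus, Dev.
Chaining downward from Paz reaches: Ava, Kira, Cleo, Ravi.
Strictly between Orla and Paz are those in both lists: Kira, Cleo — 2 elements.

2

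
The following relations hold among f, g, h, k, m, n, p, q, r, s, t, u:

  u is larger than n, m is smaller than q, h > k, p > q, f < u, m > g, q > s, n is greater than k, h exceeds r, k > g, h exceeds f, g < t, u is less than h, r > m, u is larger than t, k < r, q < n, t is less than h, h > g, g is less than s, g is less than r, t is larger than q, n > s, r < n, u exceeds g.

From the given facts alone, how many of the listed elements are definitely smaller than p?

4

The elements the relations force below p are g, m, s, q — no chain reaches any other.
That is 4.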